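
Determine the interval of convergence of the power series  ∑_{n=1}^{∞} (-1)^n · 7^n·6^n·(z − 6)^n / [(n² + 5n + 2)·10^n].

Apply the ratio test: |a_{n+1}| / |a_n| = [(n² + 5n + 2)/((n+1)² + 5(n+1) + 2)] · 7·6/10, which tends to 21/5 as n → ∞.
Thus R = 1/(21/5) = 5/21.
Check z = 131/21: the series is dominated by a constant times Σ 1/n², which converges (p = 2 > 1).
Check z = 121/21: absolute convergence follows by limit comparison with Σ 1/n².

[121/21, 131/21]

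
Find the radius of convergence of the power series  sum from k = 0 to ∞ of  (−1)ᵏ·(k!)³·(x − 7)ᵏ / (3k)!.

R = 27

Ratio test: |a_{k+1}/a_k| = (k+1)³/[(3k+1)·(3k+2)·(3k+3)] → 1/27 as k → ∞.
Hence the series converges for |x − 7| < 1/(1/27) = 27, so the radius of convergence is 27.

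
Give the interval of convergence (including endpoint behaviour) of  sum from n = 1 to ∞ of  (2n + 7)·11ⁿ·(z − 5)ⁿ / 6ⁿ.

(49/11, 61/11)

Ratio test: |a_{n+1}/a_n| = [(2(n+1) + 7)/(2n + 7)] · 11/6 → 11/6 as n → ∞.
Thus R = 1/(11/6) = 6/11.
Endpoint z = 61/11: the n-th term does not approach 0; divergence by the term test.
At z = 49/11: the terms do not tend to 0, so the series diverges.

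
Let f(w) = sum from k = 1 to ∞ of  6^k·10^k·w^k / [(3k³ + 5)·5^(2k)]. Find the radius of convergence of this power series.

Apply the ratio test: |a_{k+1}| / |a_k| = [(3k³ + 5)/(3(k+1)³ + 5)] · 6·10/25, which tends to 12/5 as k → ∞.
Thus R = 1/(12/5) = 5/12.

R = 5/12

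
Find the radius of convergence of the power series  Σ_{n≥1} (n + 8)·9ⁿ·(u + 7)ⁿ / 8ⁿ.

R = 8/9

By the ratio test, |a_{n+1}/a_n| = [((n+1) + 8)/(n + 8)] · 9/8 → 9/8.
The series converges when 9/8 · |u + 7| < 1, giving R = 8/9.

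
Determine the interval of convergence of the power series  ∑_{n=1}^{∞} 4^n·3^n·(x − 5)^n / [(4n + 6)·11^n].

[49/12, 71/12)

Ratio test: |a_{n+1}/a_n| = [(4n + 6)/(4(n+1) + 6)] · 4·3/11 → 12/11 as n → ∞.
Convergence for |x − 5| · 12/11 < 1, i.e. |x − 5| < 11/12. So R = 11/12.
At x = 71/12: comparison with the harmonic series Σ 1/n shows the series diverges.
At x = 49/12: the terms alternate in sign and decrease monotonically to 0 in absolute value (size ~ c/n), so the alternating series test gives convergence.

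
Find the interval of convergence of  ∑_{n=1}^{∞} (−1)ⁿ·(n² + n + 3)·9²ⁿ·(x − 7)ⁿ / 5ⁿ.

Apply the ratio test: |a_{n+1}| / |a_n| = [((n+1)² + (n+1) + 3)/(n² + n + 3)] · 81/5, which tends to 81/5 as n → ∞.
The series converges when 81/5 · |x − 7| < 1, giving R = 5/81.
When x = 572/81, the n-th term does not approach 0; divergence by the term test.
Check x = 562/81: the terms have absolute value of order n², which does not tend to 0, so the series diverges by the divergence test.

(562/81, 572/81)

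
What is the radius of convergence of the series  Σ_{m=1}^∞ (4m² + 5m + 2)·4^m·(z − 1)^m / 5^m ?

Apply the ratio test: |a_{m+1}| / |a_m| = [(4(m+1)² + 5(m+1) + 2)/(4m² + 5m + 2)] · 4/5, which tends to 4/5 as m → ∞.
Convergence for |z − 1| · 4/5 < 1, i.e. |z − 1| < 5/4. So R = 5/4.

R = 5/4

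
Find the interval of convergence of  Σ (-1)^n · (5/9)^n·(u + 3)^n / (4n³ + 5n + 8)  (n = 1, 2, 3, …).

Apply the ratio test: |a_{n+1}| / |a_n| = [(4n³ + 5n + 8)/(4(n+1)³ + 5(n+1) + 8)] · 5/9, which tends to 5/9 as n → ∞.
Hence the series converges for |u + 3| < 1/(5/9) = 9/5, so the radius of convergence is 9/5.
At u = -6/5: absolute convergence follows by limit comparison with Σ 1/n³.
At u = -24/5: the terms are on the order of 1/n³, so the series converges absolutely by comparison with the p-series (p = 3 > 1).

[-24/5, -6/5]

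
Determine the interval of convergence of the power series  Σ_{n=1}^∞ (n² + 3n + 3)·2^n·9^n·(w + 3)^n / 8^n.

Apply the ratio test: |a_{n+1}| / |a_n| = [((n+1)² + 3(n+1) + 3)/(n² + 3n + 3)] · 2·9/8, which tends to 9/4 as n → ∞.
Convergence for |w + 3| · 9/4 < 1, i.e. |w + 3| < 4/9. So R = 4/9.
Endpoint w = -23/9: the terms do not tend to 0, so the series diverges.
At w = -31/9: the terms do not tend to 0, so the series diverges.

(-31/9, -23/9)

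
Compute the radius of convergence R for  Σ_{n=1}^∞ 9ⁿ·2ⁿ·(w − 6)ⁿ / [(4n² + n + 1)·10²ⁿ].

R = 50/9

By the ratio test, |a_{n+1}/a_n| = [(4n² + n + 1)/(4(n+1)² + (n+1) + 1)] · 9·2/100 → 9/50.
The series converges when 9/50 · |w − 6| < 1, giving R = 50/9.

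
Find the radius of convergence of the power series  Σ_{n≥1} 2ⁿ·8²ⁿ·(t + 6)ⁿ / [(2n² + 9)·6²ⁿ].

The ratio of consecutive coefficients is [(2n² + 9)/(2(n+1)² + 9)] · 2·64/36 → 32/9.
The series converges when 32/9 · |t + 6| < 1, giving R = 9/32.

R = 9/32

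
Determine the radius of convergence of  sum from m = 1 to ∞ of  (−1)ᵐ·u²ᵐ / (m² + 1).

R = 1

Apply the ratio test: |a_{m+1}| / |a_m| = (m² + 1)/((m+1)² + 1), which tends to 1 as m → ∞.
Writing y = u², the series in y has radius 1, so |u| < √(1) = 1 and R = 1.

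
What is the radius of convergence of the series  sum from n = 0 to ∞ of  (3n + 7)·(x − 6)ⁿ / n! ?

R = ∞

Ratio test: |a_{n+1}/a_n| = (3(n+1) + 7)/(3n + 7) · 1/(n+1) → 0 as n → ∞.
The ratio tends to 0 regardless of x, hence R = ∞.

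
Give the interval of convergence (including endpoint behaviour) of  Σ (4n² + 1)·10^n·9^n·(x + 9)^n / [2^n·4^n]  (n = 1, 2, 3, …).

Apply the ratio test: |a_{n+1}| / |a_n| = [(4(n+1)² + 1)/(4n² + 1)] · 10·9/(2·4), which tends to 45/4 as n → ∞.
The series converges when 45/4 · |x + 9| < 1, giving R = 4/45.
Check x = -401/45: the terms have absolute value of order n², which does not tend to 0, so the series diverges by the divergence test.
At x = -409/45: the terms do not tend to 0, so the series diverges.

(-409/45, -401/45)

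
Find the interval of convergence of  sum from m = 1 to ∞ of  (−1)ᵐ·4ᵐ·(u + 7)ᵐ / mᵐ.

(−∞, ∞)

Root test: |a_m|^(1/m) = 4/m → 0.
Since the m-th root of |a_m| tends to 0, the series converges for all real u; R = ∞.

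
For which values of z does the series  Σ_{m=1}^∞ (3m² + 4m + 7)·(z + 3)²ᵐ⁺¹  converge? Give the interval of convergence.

The ratio of consecutive coefficients is (3(m+1)² + 4(m+1) + 7)/(3m² + 4m + 7) → 1.
Successive powers of (z + 3) differ by 2, so the series converges when |z + 3|² · 1 < 1, i.e. |z + 3| < √(1) = 1. So R = 1.
At z = -2: the terms do not tend to 0, so the series diverges.
Endpoint z = -4: the m-th term does not approach 0; divergence by the term test.

(-4, -2)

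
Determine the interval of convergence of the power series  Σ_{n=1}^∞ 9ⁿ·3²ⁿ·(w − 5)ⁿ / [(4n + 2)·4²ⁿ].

The ratio of consecutive coefficients is [(4n + 2)/(4(n+1) + 2)] · 9·9/16 → 81/16.
Thus R = 1/(81/16) = 16/81.
At w = 421/81: the terms behave like c/n; limit comparison with the harmonic series gives divergence.
Endpoint w = 389/81: an alternating series whose terms decrease to 0 in absolute value, so it converges by the Leibniz criterion.

[389/81, 421/81)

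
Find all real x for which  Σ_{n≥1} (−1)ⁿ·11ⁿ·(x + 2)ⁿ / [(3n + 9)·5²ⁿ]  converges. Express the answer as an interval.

(-47/11, 3/11]

Ratio test: |a_{n+1}/a_n| = [(3n + 9)/(3(n+1) + 9)] · 11/25 → 11/25 as n → ∞.
Convergence for |x + 2| · 11/25 < 1, i.e. |x + 2| < 25/11. So R = 25/11.
Check x = 3/11: an alternating series whose terms decrease to 0 in absolute value, so it converges by the Leibniz criterion.
Endpoint x = -47/11: comparison with the harmonic series Σ 1/n shows the series diverges.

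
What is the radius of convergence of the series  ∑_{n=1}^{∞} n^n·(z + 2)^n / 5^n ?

R = 0

By the Cauchy root test, |a_n|^(1/n) = n/5 → ∞.
The root grows without bound, so R = 0 (convergence only at z = -2).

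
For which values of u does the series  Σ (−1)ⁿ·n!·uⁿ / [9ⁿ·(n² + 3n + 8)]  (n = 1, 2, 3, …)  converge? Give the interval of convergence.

{0}

By the ratio test, |a_{n+1}/a_n| = (n+1) · 1/9 · (n² + 3n + 8)/((n+1)² + 3(n+1) + 8) → ∞.
The ratio grows without bound, so the series diverges whenever u ≠ 0; it converges only at u = 0. R = 0.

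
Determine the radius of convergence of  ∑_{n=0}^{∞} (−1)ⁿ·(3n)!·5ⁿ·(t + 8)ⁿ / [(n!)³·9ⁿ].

R = 1/15

By the ratio test, |a_{n+1}/a_n| = (3n+1)·(3n+2)·(3n+3)/(n+1)³ · 5/9 → 15.
Thus R = 1/(15) = 1/15.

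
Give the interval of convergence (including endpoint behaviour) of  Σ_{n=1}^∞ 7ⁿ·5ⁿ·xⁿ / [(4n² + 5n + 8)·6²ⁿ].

Ratio test: |a_{n+1}/a_n| = [(4n² + 5n + 8)/(4(n+1)² + 5(n+1) + 8)] · 7·5/36 → 35/36 as n → ∞.
Thus R = 1/(35/36) = 36/35.
Check x = 36/35: the terms are on the order of 1/n², so the series converges absolutely by comparison with the p-series (p = 2 > 1).
When x = -36/35, absolute convergence follows by limit comparison with Σ 1/n².

[-36/35, 36/35]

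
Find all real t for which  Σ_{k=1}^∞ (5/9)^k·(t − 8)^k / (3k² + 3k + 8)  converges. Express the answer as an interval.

[31/5, 49/5]

By the ratio test, |a_{k+1}/a_k| = [(3k² + 3k + 8)/(3(k+1)² + 3(k+1) + 8)] · 5/9 → 5/9.
Hence the series converges for |t − 8| < 1/(5/9) = 9/5, so the radius of convergence is 9/5.
When t = 49/5, the terms are on the order of 1/k², so the series converges absolutely by comparison with the p-series (p = 2 > 1).
At t = 31/5: the terms are on the order of 1/k², so the series converges absolutely by comparison with the p-series (p = 2 > 1).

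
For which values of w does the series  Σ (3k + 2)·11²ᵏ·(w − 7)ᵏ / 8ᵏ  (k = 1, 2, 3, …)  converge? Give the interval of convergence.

The ratio of consecutive coefficients is [(3(k+1) + 2)/(3k + 2)] · 121/8 → 121/8.
The series converges when 121/8 · |w − 7| < 1, giving R = 8/121.
At w = 855/121: the terms do not tend to 0, so the series diverges.
Check w = 839/121: the k-th term does not approach 0; divergence by the term test.

(839/121, 855/121)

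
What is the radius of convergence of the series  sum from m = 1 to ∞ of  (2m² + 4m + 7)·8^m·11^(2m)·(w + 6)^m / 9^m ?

R = 9/968

The ratio of consecutive coefficients is [(2(m+1)² + 4(m+1) + 7)/(2m² + 4m + 7)] · 8·121/9 → 968/9.
Hence the series converges for |w + 6| < 1/(968/9) = 9/968, so the radius of convergence is 9/968.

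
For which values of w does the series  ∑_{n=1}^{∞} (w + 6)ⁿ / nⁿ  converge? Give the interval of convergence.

(−∞, ∞)

Root test: |a_n|^(1/n) = 1/n → 0.
The limit is 0 for every w, so R = ∞.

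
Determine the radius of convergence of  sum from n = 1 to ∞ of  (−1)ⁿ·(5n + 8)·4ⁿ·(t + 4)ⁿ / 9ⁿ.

Apply the ratio test: |a_{n+1}| / |a_n| = [(5(n+1) + 8)/(5n + 8)] · 4/9, which tends to 4/9 as n → ∞.
The series converges when 4/9 · |t + 4| < 1, giving R = 9/4.

R = 9/4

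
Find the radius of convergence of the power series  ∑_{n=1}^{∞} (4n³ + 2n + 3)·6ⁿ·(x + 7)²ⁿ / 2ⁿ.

By the ratio test, |a_{n+1}/a_n| = [(4(n+1)³ + 2(n+1) + 3)/(4n³ + 2n + 3)] · 6/2 → 3.
Successive powers of (x + 7) differ by 2, so the series converges when |x + 7|² · 3 < 1, i.e. |x + 7| < √(1/3). So R = √3/3.

R = √3/3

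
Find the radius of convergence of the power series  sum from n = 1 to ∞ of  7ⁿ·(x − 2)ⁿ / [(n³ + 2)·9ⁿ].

The ratio of consecutive coefficients is [(n³ + 2)/((n+1)³ + 2)] · 7/9 → 7/9.
Thus R = 1/(7/9) = 9/7.

R = 9/7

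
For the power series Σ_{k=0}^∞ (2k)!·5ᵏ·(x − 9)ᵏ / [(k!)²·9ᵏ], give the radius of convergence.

R = 9/20

Ratio test: |a_{k+1}/a_k| = (2k+1)·(2k+2)/(k+1)² · 5/9 → 20/9 as k → ∞.
Hence the series converges for |x − 9| < 1/(20/9) = 9/20, so the radius of convergence is 9/20.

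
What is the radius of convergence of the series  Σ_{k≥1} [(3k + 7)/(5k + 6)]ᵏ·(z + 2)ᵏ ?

Root test: |a_k|^(1/k) = (3k + 7)/(5k + 6) → 3/5.
Hence the series converges for |z + 2| < 1/(3/5) = 5/3, so the radius of convergence is 5/3.

R = 5/3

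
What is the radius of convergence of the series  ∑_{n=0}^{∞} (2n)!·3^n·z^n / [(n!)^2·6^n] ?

The ratio of consecutive coefficients is (2n+1)·(2n+2)/(n+1)² · 3/6 → 2.
The series converges when 2 · |z| < 1, giving R = 1/2.

R = 1/2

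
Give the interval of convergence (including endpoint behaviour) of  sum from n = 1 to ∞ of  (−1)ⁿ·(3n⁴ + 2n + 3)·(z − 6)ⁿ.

(5, 7)

Apply the ratio test: |a_{n+1}| / |a_n| = (3(n+1)⁴ + 2(n+1) + 3)/(3n⁴ + 2n + 3), which tends to 1 as n → ∞.
Hence R = 1.
When z = 7, the terms do not tend to 0, so the series diverges.
Endpoint z = 5: the n-th term does not approach 0; divergence by the term test.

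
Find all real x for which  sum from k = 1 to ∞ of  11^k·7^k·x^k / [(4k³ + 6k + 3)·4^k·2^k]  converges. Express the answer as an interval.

[-8/77, 8/77]

The ratio of consecutive coefficients is [(4k³ + 6k + 3)/(4(k+1)³ + 6(k+1) + 3)] · 11·7/(4·2) → 77/8.
The series converges when 77/8 · |x| < 1, giving R = 8/77.
When x = 8/77, the terms are on the order of 1/k³, so the series converges absolutely by comparison with the p-series (p = 3 > 1).
Check x = -8/77: the terms are on the order of 1/k³, so the series converges absolutely by comparison with the p-series (p = 3 > 1).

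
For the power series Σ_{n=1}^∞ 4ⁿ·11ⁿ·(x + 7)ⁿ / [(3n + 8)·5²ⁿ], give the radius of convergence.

R = 25/44

Apply the ratio test: |a_{n+1}| / |a_n| = [(3n + 8)/(3(n+1) + 8)] · 4·11/25, which tends to 44/25 as n → ∞.
Hence the series converges for |x + 7| < 1/(44/25) = 25/44, so the radius of convergence is 25/44.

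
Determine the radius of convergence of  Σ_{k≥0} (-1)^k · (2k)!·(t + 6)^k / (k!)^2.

R = 1/4

Apply the ratio test: |a_{k+1}| / |a_k| = (2k+1)·(2k+2)/(k+1)², which tends to 4 as k → ∞.
Hence the series converges for |t + 6| < 1/(4) = 1/4, so the radius of convergence is 1/4.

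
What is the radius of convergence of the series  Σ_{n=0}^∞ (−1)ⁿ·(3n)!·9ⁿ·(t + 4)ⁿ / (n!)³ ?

Ratio test: |a_{n+1}/a_n| = (3n+1)·(3n+2)·(3n+3)/(n+1)³ · 9 → 243 as n → ∞.
Thus R = 1/(243) = 1/243.

R = 1/243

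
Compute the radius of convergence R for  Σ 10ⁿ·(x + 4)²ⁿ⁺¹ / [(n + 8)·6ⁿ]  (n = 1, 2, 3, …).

R = √15/5

The ratio of consecutive coefficients is [(n + 8)/((n+1) + 8)] · 10/6 → 5/3.
Since the exponent of (x + 4) increases by 2 each term, convergence requires |x + 4|² < 3/5, hence R = √15/5.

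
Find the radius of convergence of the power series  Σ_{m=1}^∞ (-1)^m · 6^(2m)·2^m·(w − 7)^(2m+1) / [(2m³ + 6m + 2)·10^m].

By the ratio test, |a_{m+1}/a_m| = [(2m³ + 6m + 2)/(2(m+1)³ + 6(m+1) + 2)] · 36·2/10 → 36/5.
Since the exponent of (w − 7) increases by 2 each term, convergence requires |w − 7|² < 5/36, hence R = √5/6.

R = √5/6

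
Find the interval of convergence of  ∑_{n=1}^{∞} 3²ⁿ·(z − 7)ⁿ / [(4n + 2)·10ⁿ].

[53/9, 73/9)

Apply the ratio test: |a_{n+1}| / |a_n| = [(4n + 2)/(4(n+1) + 2)] · 9/10, which tends to 9/10 as n → ∞.
Convergence for |z − 7| · 9/10 < 1, i.e. |z − 7| < 10/9. So R = 10/9.
Check z = 73/9: comparison with the harmonic series Σ 1/n shows the series diverges.
When z = 53/9, an alternating series whose terms decrease to 0 in absolute value, so it converges by the Leibniz criterion.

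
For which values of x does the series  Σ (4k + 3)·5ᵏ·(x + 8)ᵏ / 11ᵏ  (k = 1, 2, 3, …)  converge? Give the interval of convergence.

The ratio of consecutive coefficients is [(4(k+1) + 3)/(4k + 3)] · 5/11 → 5/11.
Hence the series converges for |x + 8| < 1/(5/11) = 11/5, so the radius of convergence is 11/5.
Endpoint x = -29/5: the k-th term does not approach 0; divergence by the term test.
Check x = -51/5: the k-th term does not approach 0; divergence by the term test.

(-51/5, -29/5)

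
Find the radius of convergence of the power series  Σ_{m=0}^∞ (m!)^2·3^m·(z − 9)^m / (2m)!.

R = 4/3

By the ratio test, |a_{m+1}/a_m| = (m+1)²/[(2m+1)·(2m+2)] · 3 → 3/4.
The series converges when 3/4 · |z − 9| < 1, giving R = 4/3.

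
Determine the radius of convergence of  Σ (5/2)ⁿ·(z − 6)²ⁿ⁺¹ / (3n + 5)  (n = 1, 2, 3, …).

Ratio test: |a_{n+1}/a_n| = [(3n + 5)/(3(n+1) + 5)] · 5/2 → 5/2 as n → ∞.
Successive powers of (z − 6) differ by 2, so the series converges when |z − 6|² · 5/2 < 1, i.e. |z − 6| < √(2/5). So R = √10/5.

R = √10/5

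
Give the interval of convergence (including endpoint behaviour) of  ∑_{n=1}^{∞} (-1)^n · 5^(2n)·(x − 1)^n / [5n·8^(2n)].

The ratio of consecutive coefficients is [5n/5(n+1)] · 25/64 → 25/64.
Hence the series converges for |x − 1| < 1/(25/64) = 64/25, so the radius of convergence is 64/25.
Endpoint x = 89/25: convergence follows from the alternating series test (terms decrease monotonically to 0).
Endpoint x = -39/25: the terms are asymptotic to a nonzero constant times 1/n, so the series diverges by limit comparison with Σ 1/n.

(-39/25, 89/25]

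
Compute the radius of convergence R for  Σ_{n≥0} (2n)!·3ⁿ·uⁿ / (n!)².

The ratio of consecutive coefficients is (2n+1)·(2n+2)/(n+1)² · 3 → 12.
Thus R = 1/(12) = 1/12.

R = 1/12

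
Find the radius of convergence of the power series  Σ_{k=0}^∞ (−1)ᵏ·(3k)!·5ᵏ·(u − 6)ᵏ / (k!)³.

Apply the ratio test: |a_{k+1}| / |a_k| = (3k+1)·(3k+2)·(3k+3)/(k+1)³ · 5, which tends to 135 as k → ∞.
The series converges when 135 · |u − 6| < 1, giving R = 1/135.

R = 1/135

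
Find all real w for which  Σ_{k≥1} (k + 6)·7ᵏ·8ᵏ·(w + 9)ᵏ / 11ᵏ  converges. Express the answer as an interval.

(-515/56, -493/56)

Ratio test: |a_{k+1}/a_k| = [((k+1) + 6)/(k + 6)] · 7·8/11 → 56/11 as k → ∞.
Thus R = 1/(56/11) = 11/56.
When w = -493/56, the terms do not tend to 0, so the series diverges.
At w = -515/56: the terms do not tend to 0, so the series diverges.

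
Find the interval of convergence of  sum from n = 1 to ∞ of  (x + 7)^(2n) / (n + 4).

Apply the ratio test: |a_{n+1}| / |a_n| = (n + 4)/((n+1) + 4), which tends to 1 as n → ∞.
Since the exponent of (x + 7) increases by 2 each term, convergence requires |x + 7|² < 1, hence R = 1.
At x = -6: the terms are asymptotic to a nonzero constant times 1/n, so the series diverges by limit comparison with Σ 1/n.
Endpoint x = -8: the terms are asymptotic to a nonzero constant times 1/n, so the series diverges by limit comparison with Σ 1/n.

(-8, -6)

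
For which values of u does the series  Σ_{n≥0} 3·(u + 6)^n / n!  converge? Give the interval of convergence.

Ratio test: |a_{n+1}/a_n| = 3/3 · 1/(n+1) → 0 as n → ∞.
The ratio tends to 0 regardless of u, hence R = ∞.

(−∞, ∞)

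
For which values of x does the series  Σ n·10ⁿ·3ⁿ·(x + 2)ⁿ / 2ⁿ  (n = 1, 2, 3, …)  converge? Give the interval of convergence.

(-31/15, -29/15)

The ratio of consecutive coefficients is [(n+1)/n] · 10·3/2 → 15.
Thus R = 1/(15) = 1/15.
When x = -29/15, the terms do not tend to 0, so the series diverges.
Check x = -31/15: the n-th term does not approach 0; divergence by the term test.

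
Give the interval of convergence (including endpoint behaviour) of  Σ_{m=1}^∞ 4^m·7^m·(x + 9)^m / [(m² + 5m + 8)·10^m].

[-131/14, -121/14]

The ratio of consecutive coefficients is [(m² + 5m + 8)/((m+1)² + 5(m+1) + 8)] · 4·7/10 → 14/5.
The series converges when 14/5 · |x + 9| < 1, giving R = 5/14.
Check x = -121/14: absolute convergence follows by limit comparison with Σ 1/m².
At x = -131/14: the terms are on the order of 1/m², so the series converges absolutely by comparison with the p-series (p = 2 > 1).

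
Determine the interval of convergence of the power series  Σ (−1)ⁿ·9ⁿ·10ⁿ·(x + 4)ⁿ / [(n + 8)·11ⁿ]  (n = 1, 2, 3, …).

Ratio test: |a_{n+1}/a_n| = [(n + 8)/((n+1) + 8)] · 9·10/11 → 90/11 as n → ∞.
Hence the series converges for |x + 4| < 1/(90/11) = 11/90, so the radius of convergence is 11/90.
Check x = -349/90: an alternating series whose terms decrease to 0 in absolute value, so it converges by the Leibniz criterion.
At x = -371/90: comparison with the harmonic series Σ 1/n shows the series diverges.

(-371/90, -349/90]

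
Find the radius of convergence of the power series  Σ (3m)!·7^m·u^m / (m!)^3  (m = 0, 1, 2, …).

R = 1/189

The ratio of consecutive coefficients is (3m+1)·(3m+2)·(3m+3)/(m+1)³ · 7 → 189.
Convergence for |u| · 189 < 1, i.e. |u| < 1/189. So R = 1/189.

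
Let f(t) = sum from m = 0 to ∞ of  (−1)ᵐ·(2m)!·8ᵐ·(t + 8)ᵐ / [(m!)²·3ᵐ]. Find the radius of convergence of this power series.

R = 3/32

By the ratio test, |a_{m+1}/a_m| = (2m+1)·(2m+2)/(m+1)² · 8/3 → 32/3.
Convergence for |t + 8| · 32/3 < 1, i.e. |t + 8| < 3/32. So R = 3/32.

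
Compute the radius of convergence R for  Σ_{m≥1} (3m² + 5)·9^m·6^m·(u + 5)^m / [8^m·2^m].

R = 8/27

By the ratio test, |a_{m+1}/a_m| = [(3(m+1)² + 5)/(3m² + 5)] · 9·6/(8·2) → 27/8.
Hence the series converges for |u + 5| < 1/(27/8) = 8/27, so the radius of convergence is 8/27.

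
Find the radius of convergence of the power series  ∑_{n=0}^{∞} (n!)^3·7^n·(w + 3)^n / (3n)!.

The ratio of consecutive coefficients is (n+1)³/[(3n+1)·(3n+2)·(3n+3)] · 7 → 7/27.
The series converges when 7/27 · |w + 3| < 1, giving R = 27/7.

R = 27/7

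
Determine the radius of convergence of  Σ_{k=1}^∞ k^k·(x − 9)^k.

R = 0

Applying the root test, |a_k|^(1/k) = k → ∞.
The root grows without bound, so R = 0 (convergence only at x = 9).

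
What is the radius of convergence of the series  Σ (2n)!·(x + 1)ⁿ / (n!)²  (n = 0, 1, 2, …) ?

R = 1/4

Ratio test: |a_{n+1}/a_n| = (2n+1)·(2n+2)/(n+1)² → 4 as n → ∞.
Convergence for |x + 1| · 4 < 1, i.e. |x + 1| < 1/4. So R = 1/4.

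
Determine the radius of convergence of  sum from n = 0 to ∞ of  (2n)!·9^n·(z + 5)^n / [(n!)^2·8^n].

R = 2/9

By the ratio test, |a_{n+1}/a_n| = (2n+1)·(2n+2)/(n+1)² · 9/8 → 9/2.
The series converges when 9/2 · |z + 5| < 1, giving R = 2/9.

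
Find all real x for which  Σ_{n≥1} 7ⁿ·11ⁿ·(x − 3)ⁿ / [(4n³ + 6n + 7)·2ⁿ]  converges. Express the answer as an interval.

[229/77, 233/77]

The ratio of consecutive coefficients is [(4n³ + 6n + 7)/(4(n+1)³ + 6(n+1) + 7)] · 7·11/2 → 77/2.
Thus R = 1/(77/2) = 2/77.
When x = 233/77, the terms are on the order of 1/n³, so the series converges absolutely by comparison with the p-series (p = 3 > 1).
Endpoint x = 229/77: absolute convergence follows by limit comparison with Σ 1/n³.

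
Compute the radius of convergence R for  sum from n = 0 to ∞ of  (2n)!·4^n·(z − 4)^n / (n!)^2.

Apply the ratio test: |a_{n+1}| / |a_n| = (2n+1)·(2n+2)/(n+1)² · 4, which tends to 16 as n → ∞.
The series converges when 16 · |z − 4| < 1, giving R = 1/16.

R = 1/16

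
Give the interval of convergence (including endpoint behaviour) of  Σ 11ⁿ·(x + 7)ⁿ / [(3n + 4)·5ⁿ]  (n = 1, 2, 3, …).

[-82/11, -72/11)

By the ratio test, |a_{n+1}/a_n| = [(3n + 4)/(3(n+1) + 4)] · 11/5 → 11/5.
Hence the series converges for |x + 7| < 1/(11/5) = 5/11, so the radius of convergence is 5/11.
Check x = -72/11: comparison with the harmonic series Σ 1/n shows the series diverges.
When x = -82/11, the terms alternate in sign and decrease monotonically to 0 in absolute value (size ~ c/n), so the alternating series test gives convergence.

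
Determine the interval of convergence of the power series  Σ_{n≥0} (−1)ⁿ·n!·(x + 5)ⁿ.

The ratio of consecutive coefficients is (n+1) → ∞.
Since the ratio → ∞, the series diverges for every x ≠ -5, and R = 0.

{-5}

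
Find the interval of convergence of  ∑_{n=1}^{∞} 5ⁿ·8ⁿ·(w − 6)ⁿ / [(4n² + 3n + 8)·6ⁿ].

The ratio of consecutive coefficients is [(4n² + 3n + 8)/(4(n+1)² + 3(n+1) + 8)] · 5·8/6 → 20/3.
The series converges when 20/3 · |w − 6| < 1, giving R = 3/20.
Check w = 123/20: the series is dominated by a constant times Σ 1/n², which converges (p = 2 > 1).
When w = 117/20, the series is dominated by a constant times Σ 1/n², which converges (p = 2 > 1).

[117/20, 123/20]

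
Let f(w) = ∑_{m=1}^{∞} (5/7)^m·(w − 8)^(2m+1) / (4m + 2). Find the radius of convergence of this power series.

R = √35/5

By the ratio test, |a_{m+1}/a_m| = [(4m + 2)/(4(m+1) + 2)] · 5/7 → 5/7.
Since the exponent of (w − 8) increases by 2 each term, convergence requires |w − 8|² < 7/5, hence R = √35/5.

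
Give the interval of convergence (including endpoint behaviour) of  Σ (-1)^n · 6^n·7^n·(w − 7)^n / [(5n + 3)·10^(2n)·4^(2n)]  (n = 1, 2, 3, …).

(-653/21, 947/21]

Ratio test: |a_{n+1}/a_n| = [(5n + 3)/(5(n+1) + 3)] · 6·7/(100·16) → 21/800 as n → ∞.
Convergence for |w − 7| · 21/800 < 1, i.e. |w − 7| < 800/21. So R = 800/21.
At w = 947/21: convergence follows from the alternating series test (terms decrease monotonically to 0).
Endpoint w = -653/21: the terms behave like c/n; limit comparison with the harmonic series gives divergence.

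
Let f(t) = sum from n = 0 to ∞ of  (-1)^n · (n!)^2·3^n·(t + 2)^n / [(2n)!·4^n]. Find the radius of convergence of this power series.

By the ratio test, |a_{n+1}/a_n| = (n+1)²/[(2n+1)·(2n+2)] · 3/4 → 3/16.
Hence the series converges for |t + 2| < 1/(3/16) = 16/3, so the radius of convergence is 16/3.

R = 16/3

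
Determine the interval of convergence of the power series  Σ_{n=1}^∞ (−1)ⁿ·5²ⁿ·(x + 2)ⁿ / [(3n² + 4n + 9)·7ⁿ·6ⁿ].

The ratio of consecutive coefficients is [(3n² + 4n + 9)/(3(n+1)² + 4(n+1) + 9)] · 25/(7·6) → 25/42.
Thus R = 1/(25/42) = 42/25.
At x = -8/25: the terms are on the order of 1/n², so the series converges absolutely by comparison with the p-series (p = 2 > 1).
At x = -92/25: the terms are on the order of 1/n², so the series converges absolutely by comparison with the p-series (p = 2 > 1).

[-92/25, -8/25]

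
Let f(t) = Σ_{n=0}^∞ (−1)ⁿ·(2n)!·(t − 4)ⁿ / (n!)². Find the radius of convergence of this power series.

R = 1/4

By the ratio test, |a_{n+1}/a_n| = (2n+1)·(2n+2)/(n+1)² → 4.
Convergence for |t − 4| · 4 < 1, i.e. |t − 4| < 1/4. So R = 1/4.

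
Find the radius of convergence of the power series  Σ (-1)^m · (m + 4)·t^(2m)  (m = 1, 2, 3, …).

R = 1

Apply the ratio test: |a_{m+1}| / |a_m| = ((m+1) + 4)/(m + 4), which tends to 1 as m → ∞.
Successive powers of t differ by 2, so the series converges when |t|² · 1 < 1, i.e. |t| < √(1) = 1. So R = 1.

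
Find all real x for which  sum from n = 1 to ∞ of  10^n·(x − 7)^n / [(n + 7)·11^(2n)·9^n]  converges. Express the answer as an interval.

[-1019/10, 1159/10)

The ratio of consecutive coefficients is [(n + 7)/((n+1) + 7)] · 10/(121·9) → 10/1089.
Convergence for |x − 7| · 10/1089 < 1, i.e. |x − 7| < 1089/10. So R = 1089/10.
Endpoint x = 1159/10: the terms are asymptotic to a nonzero constant times 1/n, so the series diverges by limit comparison with Σ 1/n.
At x = -1019/10: an alternating series whose terms decrease to 0 in absolute value, so it converges by the Leibniz criterion.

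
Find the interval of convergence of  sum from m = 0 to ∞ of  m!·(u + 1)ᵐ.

{-1}

By the ratio test, |a_{m+1}/a_m| = (m+1) → ∞.
The terms grow without bound for any (u + 1) ≠ 0, so R = 0 (convergence only at u = -1).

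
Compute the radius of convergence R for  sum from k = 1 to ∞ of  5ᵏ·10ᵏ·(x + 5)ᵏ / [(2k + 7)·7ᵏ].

Apply the ratio test: |a_{k+1}| / |a_k| = [(2k + 7)/(2(k+1) + 7)] · 5·10/7, which tends to 50/7 as k → ∞.
Convergence for |x + 5| · 50/7 < 1, i.e. |x + 5| < 7/50. So R = 7/50.

R = 7/50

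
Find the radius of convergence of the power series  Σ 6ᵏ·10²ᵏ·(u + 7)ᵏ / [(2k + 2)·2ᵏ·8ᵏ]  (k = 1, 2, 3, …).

R = 2/75

Apply the ratio test: |a_{k+1}| / |a_k| = [(2k + 2)/(2(k+1) + 2)] · 6·100/(2·8), which tends to 75/2 as k → ∞.
The series converges when 75/2 · |u + 7| < 1, giving R = 2/75.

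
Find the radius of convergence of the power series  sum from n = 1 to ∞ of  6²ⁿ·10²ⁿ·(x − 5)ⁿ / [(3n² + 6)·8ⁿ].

By the ratio test, |a_{n+1}/a_n| = [(3n² + 6)/(3(n+1)² + 6)] · 36·100/8 → 450.
Hence the series converges for |x − 5| < 1/(450) = 1/450, so the radius of convergence is 1/450.

R = 1/450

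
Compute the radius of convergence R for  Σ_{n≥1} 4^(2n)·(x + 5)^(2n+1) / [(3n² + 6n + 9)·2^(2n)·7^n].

Ratio test: |a_{n+1}/a_n| = [(3n² + 6n + 9)/(3(n+1)² + 6(n+1) + 9)] · 16/(4·7) → 4/7 as n → ∞.
Successive powers of (x + 5) differ by 2, so the series converges when |x + 5|² · 4/7 < 1, i.e. |x + 5| < √(7/4). So R = √7/2.

R = √7/2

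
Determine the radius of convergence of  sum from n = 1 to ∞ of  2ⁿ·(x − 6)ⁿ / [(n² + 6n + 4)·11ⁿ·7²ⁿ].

Apply the ratio test: |a_{n+1}| / |a_n| = [(n² + 6n + 4)/((n+1)² + 6(n+1) + 4)] · 2/(11·49), which tends to 2/539 as n → ∞.
Convergence for |x − 6| · 2/539 < 1, i.e. |x − 6| < 539/2. So R = 539/2.

R = 539/2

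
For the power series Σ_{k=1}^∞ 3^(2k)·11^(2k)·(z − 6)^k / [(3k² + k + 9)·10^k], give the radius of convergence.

Ratio test: |a_{k+1}/a_k| = [(3k² + k + 9)/(3(k+1)² + (k+1) + 9)] · 9·121/10 → 1089/10 as k → ∞.
The series converges when 1089/10 · |z − 6| < 1, giving R = 10/1089.

R = 10/1089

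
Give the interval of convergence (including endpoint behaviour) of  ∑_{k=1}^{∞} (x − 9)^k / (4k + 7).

By the ratio test, |a_{k+1}/a_k| = (4k + 7)/(4(k+1) + 7) → 1.
Convergence for |x − 9| < 1, so R = 1.
Endpoint x = 10: the terms are asymptotic to a nonzero constant times 1/k, so the series diverges by limit comparison with Σ 1/k.
Check x = 8: the terms alternate in sign and decrease monotonically to 0 in absolute value (size ~ c/k), so the alternating series test gives convergence.

[8, 10)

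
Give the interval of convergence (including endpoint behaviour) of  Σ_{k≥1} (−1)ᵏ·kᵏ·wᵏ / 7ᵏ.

{0}

By the Cauchy root test, |a_k|^(1/k) = k/7 → ∞.
The root grows without bound, so R = 0 (convergence only at w = 0).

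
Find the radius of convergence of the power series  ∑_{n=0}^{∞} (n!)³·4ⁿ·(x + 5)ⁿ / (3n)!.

R = 27/4

The ratio of consecutive coefficients is (n+1)³/[(3n+1)·(3n+2)·(3n+3)] · 4 → 4/27.
Hence the series converges for |x + 5| < 1/(4/27) = 27/4, so the radius of convergence is 27/4.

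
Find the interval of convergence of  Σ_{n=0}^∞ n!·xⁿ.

By the ratio test, |a_{n+1}/a_n| = (n+1) → ∞.
The ratio grows without bound, so the series diverges whenever x ≠ 0; it converges only at x = 0. R = 0.

{0}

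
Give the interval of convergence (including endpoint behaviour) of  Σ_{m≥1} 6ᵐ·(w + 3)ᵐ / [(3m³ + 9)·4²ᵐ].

Ratio test: |a_{m+1}/a_m| = [(3m³ + 9)/(3(m+1)³ + 9)] · 6/16 → 3/8 as m → ∞.
The series converges when 3/8 · |w + 3| < 1, giving R = 8/3.
At w = -1/3: the terms are on the order of 1/m³, so the series converges absolutely by comparison with the p-series (p = 3 > 1).
Endpoint w = -17/3: absolute convergence follows by limit comparison with Σ 1/m³.

[-17/3, -1/3]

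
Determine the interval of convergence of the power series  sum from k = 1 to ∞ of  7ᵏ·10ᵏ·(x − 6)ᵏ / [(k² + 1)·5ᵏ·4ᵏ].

[40/7, 44/7]

By the ratio test, |a_{k+1}/a_k| = [(k² + 1)/((k+1)² + 1)] · 7·10/(5·4) → 7/2.
Thus R = 1/(7/2) = 2/7.
At x = 44/7: absolute convergence follows by limit comparison with Σ 1/k².
At x = 40/7: the terms are on the order of 1/k², so the series converges absolutely by comparison with the p-series (p = 2 > 1).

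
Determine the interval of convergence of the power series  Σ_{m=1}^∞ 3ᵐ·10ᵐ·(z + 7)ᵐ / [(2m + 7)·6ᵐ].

By the ratio test, |a_{m+1}/a_m| = [(2m + 7)/(2(m+1) + 7)] · 3·10/6 → 5.
Thus R = 1/(5) = 1/5.
When z = -34/5, the terms are asymptotic to a nonzero constant times 1/m, so the series diverges by limit comparison with Σ 1/m.
At z = -36/5: convergence follows from the alternating series test (terms decrease monotonically to 0).

[-36/5, -34/5)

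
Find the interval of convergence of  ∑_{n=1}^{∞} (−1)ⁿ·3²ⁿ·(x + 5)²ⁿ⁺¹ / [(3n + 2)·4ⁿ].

[-17/3, -13/3]

By the ratio test, |a_{n+1}/a_n| = [(3n + 2)/(3(n+1) + 2)] · 9/4 → 9/4.
Since the exponent of (x + 5) increases by 2 each term, convergence requires |x + 5|² < 4/9, hence R = 2/3.
When x = -13/3, convergence follows from the alternating series test (terms decrease monotonically to 0).
At x = -17/3: the terms alternate in sign and decrease monotonically to 0 in absolute value (size ~ c/n), so the alternating series test gives convergence.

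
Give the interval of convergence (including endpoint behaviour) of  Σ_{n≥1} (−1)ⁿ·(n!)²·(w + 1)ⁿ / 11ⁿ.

{-1}

Apply the ratio test: |a_{n+1}| / |a_n| = (n+1)² · 1/11, which tends to ∞ as n → ∞.
The ratio grows without bound, so the series diverges whenever (w + 1) ≠ 0; it converges only at w = -1. R = 0.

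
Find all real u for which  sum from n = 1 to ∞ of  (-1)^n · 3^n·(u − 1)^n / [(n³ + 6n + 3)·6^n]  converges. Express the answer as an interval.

[-1, 3]

The ratio of consecutive coefficients is [(n³ + 6n + 3)/((n+1)³ + 6(n+1) + 3)] · 3/6 → 1/2.
The series converges when 1/2 · |u − 1| < 1, giving R = 2.
When u = 3, the terms are on the order of 1/n³, so the series converges absolutely by comparison with the p-series (p = 3 > 1).
Endpoint u = -1: absolute convergence follows by limit comparison with Σ 1/n³.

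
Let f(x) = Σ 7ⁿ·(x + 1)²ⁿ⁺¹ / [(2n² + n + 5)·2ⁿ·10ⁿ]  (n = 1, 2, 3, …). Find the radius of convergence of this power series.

R = 2√35/7

Apply the ratio test: |a_{n+1}| / |a_n| = [(2n² + n + 5)/(2(n+1)² + (n+1) + 5)] · 7/(2·10), which tends to 7/20 as n → ∞.
Writing y = (x + 1)², the series in y has radius 20/7, so |x + 1| < √(20/7) and R = 2√35/7.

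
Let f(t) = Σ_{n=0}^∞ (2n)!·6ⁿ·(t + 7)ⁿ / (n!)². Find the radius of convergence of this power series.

Apply the ratio test: |a_{n+1}| / |a_n| = (2n+1)·(2n+2)/(n+1)² · 6, which tends to 24 as n → ∞.
Convergence for |t + 7| · 24 < 1, i.e. |t + 7| < 1/24. So R = 1/24.

R = 1/24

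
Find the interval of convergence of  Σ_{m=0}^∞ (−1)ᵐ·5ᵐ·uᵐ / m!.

Apply the ratio test: |a_{m+1}| / |a_m| = 5 · 1/(m+1), which tends to 0 as m → ∞.
The limit is 0, so the series converges for all u; R = ∞.

(−∞, ∞)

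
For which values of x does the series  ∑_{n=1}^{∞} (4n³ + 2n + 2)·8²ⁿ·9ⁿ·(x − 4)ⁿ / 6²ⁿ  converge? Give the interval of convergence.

By the ratio test, |a_{n+1}/a_n| = [(4(n+1)³ + 2(n+1) + 2)/(4n³ + 2n + 2)] · 64·9/36 → 16.
Convergence for |x − 4| · 16 < 1, i.e. |x − 4| < 1/16. So R = 1/16.
Check x = 65/16: the terms have absolute value of order n³, which does not tend to 0, so the series diverges by the divergence test.
At x = 63/16: the terms do not tend to 0, so the series diverges.

(63/16, 65/16)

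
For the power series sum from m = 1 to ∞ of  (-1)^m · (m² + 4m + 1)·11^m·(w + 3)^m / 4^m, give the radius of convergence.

R = 4/11

Apply the ratio test: |a_{m+1}| / |a_m| = [((m+1)² + 4(m+1) + 1)/(m² + 4m + 1)] · 11/4, which tends to 11/4 as m → ∞.
Convergence for |w + 3| · 11/4 < 1, i.e. |w + 3| < 4/11. So R = 4/11.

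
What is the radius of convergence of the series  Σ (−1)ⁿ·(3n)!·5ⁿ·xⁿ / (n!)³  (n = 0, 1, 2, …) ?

Apply the ratio test: |a_{n+1}| / |a_n| = (3n+1)·(3n+2)·(3n+3)/(n+1)³ · 5, which tends to 135 as n → ∞.
Convergence for |x| · 135 < 1, i.e. |x| < 1/135. So R = 1/135.

R = 1/135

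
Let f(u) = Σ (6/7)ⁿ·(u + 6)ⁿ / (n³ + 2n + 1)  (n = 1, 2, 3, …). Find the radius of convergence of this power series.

R = 7/6

By the ratio test, |a_{n+1}/a_n| = [(n³ + 2n + 1)/((n+1)³ + 2(n+1) + 1)] · 6/7 → 6/7.
Hence the series converges for |u + 6| < 1/(6/7) = 7/6, so the radius of convergence is 7/6.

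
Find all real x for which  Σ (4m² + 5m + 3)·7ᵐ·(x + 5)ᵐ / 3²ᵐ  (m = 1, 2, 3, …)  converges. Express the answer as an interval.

Apply the ratio test: |a_{m+1}| / |a_m| = [(4(m+1)² + 5(m+1) + 3)/(4m² + 5m + 3)] · 7/9, which tends to 7/9 as m → ∞.
Convergence for |x + 5| · 7/9 < 1, i.e. |x + 5| < 9/7. So R = 9/7.
When x = -26/7, the terms do not tend to 0, so the series diverges.
When x = -44/7, the terms do not tend to 0, so the series diverges.

(-44/7, -26/7)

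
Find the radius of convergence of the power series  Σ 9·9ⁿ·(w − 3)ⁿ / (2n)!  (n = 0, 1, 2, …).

R = ∞

Apply the ratio test: |a_{n+1}| / |a_n| = 9/9 · 9 · 1/[(2n+1)·(2n+2)], which tends to 0 as n → ∞.
The limit is 0, so the series converges for all w; R = ∞.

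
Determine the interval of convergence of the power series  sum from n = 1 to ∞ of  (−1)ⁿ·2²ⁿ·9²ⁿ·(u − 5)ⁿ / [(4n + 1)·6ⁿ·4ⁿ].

Apply the ratio test: |a_{n+1}| / |a_n| = [(4n + 1)/(4(n+1) + 1)] · 4·81/(6·4), which tends to 27/2 as n → ∞.
Hence the series converges for |u − 5| < 1/(27/2) = 2/27, so the radius of convergence is 2/27.
When u = 137/27, the terms alternate in sign and decrease monotonically to 0 in absolute value (size ~ c/n), so the alternating series test gives convergence.
When u = 133/27, the terms behave like c/n; limit comparison with the harmonic series gives divergence.

(133/27, 137/27]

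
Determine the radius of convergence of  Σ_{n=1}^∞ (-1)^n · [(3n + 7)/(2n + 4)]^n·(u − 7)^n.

R = 2/3

Root test: |a_n|^(1/n) = (3n + 7)/(2n + 4) → 3/2.
The series converges when 3/2 · |u − 7| < 1, giving R = 2/3.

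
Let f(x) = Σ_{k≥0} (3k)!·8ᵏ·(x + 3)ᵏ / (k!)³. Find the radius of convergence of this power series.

Ratio test: |a_{k+1}/a_k| = (3k+1)·(3k+2)·(3k+3)/(k+1)³ · 8 → 216 as k → ∞.
Convergence for |x + 3| · 216 < 1, i.e. |x + 3| < 1/216. So R = 1/216.

R = 1/216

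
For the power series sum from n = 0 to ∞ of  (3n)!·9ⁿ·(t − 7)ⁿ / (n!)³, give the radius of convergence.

R = 1/243

Apply the ratio test: |a_{n+1}| / |a_n| = (3n+1)·(3n+2)·(3n+3)/(n+1)³ · 9, which tends to 243 as n → ∞.
Hence the series converges for |t − 7| < 1/(243) = 1/243, so the radius of convergence is 1/243.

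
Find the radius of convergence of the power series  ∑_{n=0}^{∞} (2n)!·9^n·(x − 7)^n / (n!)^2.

By the ratio test, |a_{n+1}/a_n| = (2n+1)·(2n+2)/(n+1)² · 9 → 36.
Thus R = 1/(36) = 1/36.

R = 1/36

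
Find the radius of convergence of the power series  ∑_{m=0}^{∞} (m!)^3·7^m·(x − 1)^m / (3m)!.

R = 27/7

The ratio of consecutive coefficients is (m+1)³/[(3m+1)·(3m+2)·(3m+3)] · 7 → 7/27.
Convergence for |x − 1| · 7/27 < 1, i.e. |x − 1| < 27/7. So R = 27/7.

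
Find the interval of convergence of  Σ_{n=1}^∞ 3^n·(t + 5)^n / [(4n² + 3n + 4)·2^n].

[-17/3, -13/3]

The ratio of consecutive coefficients is [(4n² + 3n + 4)/(4(n+1)² + 3(n+1) + 4)] · 3/2 → 3/2.
Hence the series converges for |t + 5| < 1/(3/2) = 2/3, so the radius of convergence is 2/3.
Check t = -13/3: the series is dominated by a constant times Σ 1/n², which converges (p = 2 > 1).
Endpoint t = -17/3: the series is dominated by a constant times Σ 1/n², which converges (p = 2 > 1).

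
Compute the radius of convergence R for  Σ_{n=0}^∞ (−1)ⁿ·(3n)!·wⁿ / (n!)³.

R = 1/27

Apply the ratio test: |a_{n+1}| / |a_n| = (3n+1)·(3n+2)·(3n+3)/(n+1)³, which tends to 27 as n → ∞.
The series converges when 27 · |w| < 1, giving R = 1/27.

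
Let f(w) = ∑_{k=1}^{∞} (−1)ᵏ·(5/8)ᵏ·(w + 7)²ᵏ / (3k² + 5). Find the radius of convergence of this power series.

R = 2√10/5

Ratio test: |a_{k+1}/a_k| = [(3k² + 5)/(3(k+1)² + 5)] · 5/8 → 5/8 as k → ∞.
Writing y = (w + 7)², the series in y has radius 8/5, so |w + 7| < √(8/5) and R = 2√10/5.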